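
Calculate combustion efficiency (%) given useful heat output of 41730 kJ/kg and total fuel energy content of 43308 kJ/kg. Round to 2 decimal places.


Efficiency = (Q_useful / Q_fuel) * 100
Efficiency = (41730 / 43308) * 100
Efficiency = 0.9636 * 100 = 96.36%


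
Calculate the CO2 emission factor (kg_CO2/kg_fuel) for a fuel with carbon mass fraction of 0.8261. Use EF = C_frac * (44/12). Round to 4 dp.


EF = C_frac * (M_CO2 / M_C)
EF = 0.8261 * (44/12)
EF = 0.8261 * 3.666667 = 3.0290 kg_CO2/kg_fuel


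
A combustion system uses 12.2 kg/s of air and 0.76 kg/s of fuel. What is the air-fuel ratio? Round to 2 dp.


AFR = m_air / m_fuel
AFR = 12.2 / 0.76 = 16.05


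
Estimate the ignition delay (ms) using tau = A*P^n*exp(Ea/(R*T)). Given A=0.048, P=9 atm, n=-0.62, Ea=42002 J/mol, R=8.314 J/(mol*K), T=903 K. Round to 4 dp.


tau = A * P^n * exp(Ea/(R*T))
P^n = 9^(-0.62) = 0.25607645
Ea/(R*T) = 42002/(8.314*903) = 5.594641
exp(Ea/(R*T)) = 268.980987
tau = 0.048 * 0.25607645 * 268.980987 = 3.3062 ms


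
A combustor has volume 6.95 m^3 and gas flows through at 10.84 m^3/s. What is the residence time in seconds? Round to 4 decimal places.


tau = V / Q_flow
tau = 6.95 / 10.84 = 0.6411 s


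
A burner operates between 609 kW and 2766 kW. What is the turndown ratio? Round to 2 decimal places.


TDR = Q_max / Q_min
TDR = 2766 / 609 = 4.54


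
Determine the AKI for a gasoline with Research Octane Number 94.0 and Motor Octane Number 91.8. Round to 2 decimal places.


AKI = (RON + MON) / 2
AKI = (94.0 + 91.8) / 2
AKI = 185.8 / 2 = 92.90


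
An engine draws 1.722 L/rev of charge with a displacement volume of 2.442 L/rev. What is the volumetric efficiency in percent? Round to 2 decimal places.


eta_v = (V_actual / V_disp) * 100
Ratio = 1.722 / 2.442 = 0.7052
eta_v = 0.7052 * 100 = 70.52%


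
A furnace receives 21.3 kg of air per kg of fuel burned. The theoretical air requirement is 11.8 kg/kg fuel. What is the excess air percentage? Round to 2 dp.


Excess air = actual - stoichiometric = 21.3 - 11.8 = 9.50 kg/kg fuel
Excess air % = (excess / stoich) * 100 = (9.50 / 11.8) * 100 = 80.51%


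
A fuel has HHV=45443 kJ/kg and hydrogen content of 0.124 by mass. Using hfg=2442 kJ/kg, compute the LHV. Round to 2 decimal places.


LHV = HHV - hfg * 9 * H
Water correction = 2442 * 9 * 0.124 = 2725.272 kJ/kg
LHV = 45443 - 2725.272 = 42717.73 kJ/kg


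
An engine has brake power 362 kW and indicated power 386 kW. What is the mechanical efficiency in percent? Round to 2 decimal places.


eta_mech = (BP / IP) * 100
Ratio = 362 / 386 = 0.9378
eta_mech = 0.9378 * 100 = 93.78%


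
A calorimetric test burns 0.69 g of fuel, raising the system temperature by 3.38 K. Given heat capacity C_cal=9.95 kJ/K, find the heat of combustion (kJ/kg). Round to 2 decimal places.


Hc = C_cal * delta_T / m_fuel
Q_released = 9.95 * 3.38 = 33.6310 kJ
m_fuel = 0.69 g = 0.69/1000 kg = 0.000690 kg
Hc = 33.6310 / 0.000690 = 48740.58 kJ/kg


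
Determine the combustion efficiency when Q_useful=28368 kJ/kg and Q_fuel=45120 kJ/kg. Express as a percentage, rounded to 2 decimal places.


Efficiency = (Q_useful / Q_fuel) * 100
Efficiency = (28368 / 45120) * 100
Efficiency = 0.6287 * 100 = 62.87%


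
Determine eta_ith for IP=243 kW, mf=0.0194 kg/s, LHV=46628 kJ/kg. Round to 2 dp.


eta_ith = (IP / (mf * LHV)) * 100
Denominator = 0.0194 * 46628 = 904.5832 kW
eta_ith = (243 / 904.5832) * 100 = 26.86%


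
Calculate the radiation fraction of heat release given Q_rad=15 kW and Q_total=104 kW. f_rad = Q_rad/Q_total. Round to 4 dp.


f_rad = Q_rad / Q_total
f_rad = 15 / 104 = 0.1442


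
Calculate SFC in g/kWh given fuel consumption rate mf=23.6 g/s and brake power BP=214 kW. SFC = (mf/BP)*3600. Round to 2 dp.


SFC = (mf / BP) * 3600
Rate = 23.6 / 214 = 0.110280 g/(s*kW)
SFC = 0.110280 * 3600 = 397.01 g/kWh


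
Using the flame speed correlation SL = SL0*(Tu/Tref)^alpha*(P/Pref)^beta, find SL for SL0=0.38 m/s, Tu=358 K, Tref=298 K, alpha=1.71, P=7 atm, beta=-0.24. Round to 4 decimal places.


SL = SL0 * (Tu/Tref)^alpha * (P/Pref)^beta
T ratio = 358/298 = 1.20134228
(T ratio)^alpha = 1.20134228^1.71 = 1.368454
(P/Pref)^beta = 7^(-0.24) = 0.626869
SL = 0.38 * 1.368454 * 0.626869 = 0.3260 m/s


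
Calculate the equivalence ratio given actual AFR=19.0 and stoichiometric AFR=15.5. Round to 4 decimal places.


phi = AFR_stoich / AFR_actual
phi = 15.5 / 19.0 = 0.8158


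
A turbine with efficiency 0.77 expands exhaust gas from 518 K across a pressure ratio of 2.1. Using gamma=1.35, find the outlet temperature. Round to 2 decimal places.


T_out = T_in * (1 - eta * (1 - PR^(-(gamma-1)/gamma)))
Exponent = -(1.35-1)/1.35 = -0.25925926
PR^exp = 2.1^(-0.25925926) = 0.82501466
Factor = 1 - 0.77*(1 - 0.82501466) = 0.86526129
T_out = 518 * 0.86526129 = 448.21 K


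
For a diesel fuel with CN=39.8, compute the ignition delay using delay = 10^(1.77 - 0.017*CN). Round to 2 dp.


delay = 10^(1.77 - 0.017*CN)
Exponent = 1.77 - 0.017*39.8 = 1.0934
delay = 10^1.0934 = 12.40 ms


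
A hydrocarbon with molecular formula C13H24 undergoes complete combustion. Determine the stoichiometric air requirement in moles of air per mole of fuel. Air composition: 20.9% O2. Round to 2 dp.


Balanced combustion: C13H24 + 19 O2 -> 13 CO2 + 12 H2O
O2 needed = C + H/4 = 13 + 24/4 = 19.00 moles
Air moles = O2 / 0.209 = 19.00 / 0.209 = 90.91 moles air


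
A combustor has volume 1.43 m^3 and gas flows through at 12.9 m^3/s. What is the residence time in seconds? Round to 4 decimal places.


tau = V / Q_flow
tau = 1.43 / 12.9 = 0.1109 s


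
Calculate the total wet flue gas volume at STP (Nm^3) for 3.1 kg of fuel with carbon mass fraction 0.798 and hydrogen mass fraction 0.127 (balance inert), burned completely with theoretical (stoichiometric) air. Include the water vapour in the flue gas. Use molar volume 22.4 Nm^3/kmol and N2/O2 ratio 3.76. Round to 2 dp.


Per kg fuel: CO2 = (C/12 kmol)*22.4 = (0.798/12)*22.4 = 1.48960 Nm^3
Per kg fuel: H2O = (H/2 kmol)*22.4 = (0.127/2)*22.4 = 1.42240 Nm^3
O2 needed per kg fuel = C/12 + H/4 = 0.798/12 + 0.127/4 = 0.09825000 kmol
Per kg fuel: N2 = O2*3.76*22.4 = 0.09825000*3.76*22.4 = 8.27501 Nm^3
Total per kg = 1.48960 + 1.42240 + 8.27501 = 11.18701 Nm^3
Total = 11.18701 * 3.1 = 34.68 Nm^3


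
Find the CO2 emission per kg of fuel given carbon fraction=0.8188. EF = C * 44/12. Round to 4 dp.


EF = C_frac * (M_CO2 / M_C)
EF = 0.8188 * (44/12)
EF = 0.8188 * 3.666667 = 3.0023 kg_CO2/kg_fuel


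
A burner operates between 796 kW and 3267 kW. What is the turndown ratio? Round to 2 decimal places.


TDR = Q_max / Q_min
TDR = 3267 / 796 = 4.10


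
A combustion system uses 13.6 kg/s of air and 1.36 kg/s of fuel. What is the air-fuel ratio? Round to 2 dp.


AFR = m_air / m_fuel
AFR = 13.6 / 1.36 = 10.00


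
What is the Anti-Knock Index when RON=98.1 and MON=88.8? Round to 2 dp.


AKI = (RON + MON) / 2
AKI = (98.1 + 88.8) / 2
AKI = 186.9 / 2 = 93.45


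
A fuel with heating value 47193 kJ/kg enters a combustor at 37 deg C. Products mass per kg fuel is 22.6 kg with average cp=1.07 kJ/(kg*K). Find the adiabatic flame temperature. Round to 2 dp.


T_ad = T_in + Hc / (m_p * cp)
Denominator = 22.6 * 1.07 = 24.1820
Temperature rise = 47193 / 24.1820 = 1951.58 K
T_ad = 37 + 1951.58 = 1988.58 deg C


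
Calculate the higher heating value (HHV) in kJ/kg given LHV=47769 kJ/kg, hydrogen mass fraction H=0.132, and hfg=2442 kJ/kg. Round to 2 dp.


HHV = LHV + hfg * 9 * H
Water addition = 2442 * 9 * 0.132 = 2901.096 kJ/kg
HHV = 47769 + 2901.096 = 50670.10 kJ/kg


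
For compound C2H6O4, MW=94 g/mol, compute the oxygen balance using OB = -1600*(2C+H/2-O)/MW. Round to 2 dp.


OB = -1600 * (2C + H/2 - O) / MW
Inner = 2*2 + 6/2 - 4 = 3.00
OB = -1600 * 3.00 / 94 = -51.06%


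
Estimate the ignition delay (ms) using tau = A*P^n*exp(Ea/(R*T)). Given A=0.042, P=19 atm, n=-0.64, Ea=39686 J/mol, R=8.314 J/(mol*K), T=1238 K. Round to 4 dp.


tau = A * P^n * exp(Ea/(R*T))
P^n = 19^(-0.64) = 0.15191396
Ea/(R*T) = 39686/(8.314*1238) = 3.855730
exp(Ea/(R*T)) = 47.263127
tau = 0.042 * 0.15191396 * 47.263127 = 0.3016 ms


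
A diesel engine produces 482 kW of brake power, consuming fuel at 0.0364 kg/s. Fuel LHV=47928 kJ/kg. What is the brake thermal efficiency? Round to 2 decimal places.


eta_BTE = (BP / (mf * LHV)) * 100
Denominator = 0.0364 * 47928 = 1744.5792 kW
eta_BTE = (482 / 1744.5792) * 100 = 27.63%


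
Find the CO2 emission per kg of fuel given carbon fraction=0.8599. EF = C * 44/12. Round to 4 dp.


EF = C_frac * (M_CO2 / M_C)
EF = 0.8599 * (44/12)
EF = 0.8599 * 3.666667 = 3.1530 kg_CO2/kg_fuel


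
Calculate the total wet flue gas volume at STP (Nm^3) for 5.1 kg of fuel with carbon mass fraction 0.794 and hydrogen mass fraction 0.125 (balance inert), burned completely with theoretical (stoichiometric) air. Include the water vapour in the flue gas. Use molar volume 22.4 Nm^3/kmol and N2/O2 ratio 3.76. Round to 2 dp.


Per kg fuel: CO2 = (C/12 kmol)*22.4 = (0.794/12)*22.4 = 1.48213 Nm^3
Per kg fuel: H2O = (H/2 kmol)*22.4 = (0.125/2)*22.4 = 1.40000 Nm^3
O2 needed per kg fuel = C/12 + H/4 = 0.794/12 + 0.125/4 = 0.09741667 kmol
Per kg fuel: N2 = O2*3.76*22.4 = 0.09741667*3.76*22.4 = 8.20482 Nm^3
Total per kg = 1.48213 + 1.40000 + 8.20482 = 11.08695 Nm^3
Total = 11.08695 * 5.1 = 56.54 Nm^3


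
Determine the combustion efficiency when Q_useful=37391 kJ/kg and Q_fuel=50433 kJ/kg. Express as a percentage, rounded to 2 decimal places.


Efficiency = (Q_useful / Q_fuel) * 100
Efficiency = (37391 / 50433) * 100
Efficiency = 0.7414 * 100 = 74.14%


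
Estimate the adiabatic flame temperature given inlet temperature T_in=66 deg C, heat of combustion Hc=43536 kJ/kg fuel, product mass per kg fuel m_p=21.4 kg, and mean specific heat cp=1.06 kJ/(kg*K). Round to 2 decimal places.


T_ad = T_in + Hc / (m_p * cp)
Denominator = 21.4 * 1.06 = 22.6840
Temperature rise = 43536 / 22.6840 = 1919.24 K
T_ad = 66 + 1919.24 = 1985.24 deg C


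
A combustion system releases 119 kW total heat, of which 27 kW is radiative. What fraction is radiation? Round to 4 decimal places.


f_rad = Q_rad / Q_total
f_rad = 27 / 119 = 0.2269


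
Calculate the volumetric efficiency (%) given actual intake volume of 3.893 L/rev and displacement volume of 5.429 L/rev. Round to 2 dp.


eta_v = (V_actual / V_disp) * 100
Ratio = 3.893 / 5.429 = 0.7171
eta_v = 0.7171 * 100 = 71.71%


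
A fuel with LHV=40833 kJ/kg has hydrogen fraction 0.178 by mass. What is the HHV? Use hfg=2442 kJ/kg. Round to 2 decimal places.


HHV = LHV + hfg * 9 * H
Water addition = 2442 * 9 * 0.178 = 3912.084 kJ/kg
HHV = 40833 + 3912.084 = 44745.08 kJ/kg


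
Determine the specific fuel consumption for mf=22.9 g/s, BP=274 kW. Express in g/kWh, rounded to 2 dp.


SFC = (mf / BP) * 3600
Rate = 22.9 / 274 = 0.083577 g/(s*kW)
SFC = 0.083577 * 3600 = 300.88 g/kWh


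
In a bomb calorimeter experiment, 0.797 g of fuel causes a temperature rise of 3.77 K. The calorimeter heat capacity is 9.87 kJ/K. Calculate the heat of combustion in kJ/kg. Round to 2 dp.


Hc = C_cal * delta_T / m_fuel
Q_released = 9.87 * 3.77 = 37.2099 kJ
m_fuel = 0.797 g = 0.797/1000 kg = 0.000797 kg
Hc = 37.2099 / 0.000797 = 46687.45 kJ/kg


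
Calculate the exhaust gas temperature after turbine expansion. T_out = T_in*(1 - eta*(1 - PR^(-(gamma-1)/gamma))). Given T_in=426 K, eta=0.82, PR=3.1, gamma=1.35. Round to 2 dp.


T_out = T_in * (1 - eta * (1 - PR^(-(gamma-1)/gamma)))
Exponent = -(1.35-1)/1.35 = -0.25925926
PR^exp = 3.1^(-0.25925926) = 0.74577862
Factor = 1 - 0.82*(1 - 0.74577862) = 0.79153847
T_out = 426 * 0.79153847 = 337.20 K


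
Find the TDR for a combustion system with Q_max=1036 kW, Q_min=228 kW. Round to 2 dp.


TDR = Q_max / Q_min
TDR = 1036 / 228 = 4.54


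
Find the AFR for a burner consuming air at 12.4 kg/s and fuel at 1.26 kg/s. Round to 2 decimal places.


AFR = m_air / m_fuel
AFR = 12.4 / 1.26 = 9.84


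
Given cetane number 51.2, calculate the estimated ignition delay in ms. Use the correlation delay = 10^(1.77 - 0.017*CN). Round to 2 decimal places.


delay = 10^(1.77 - 0.017*CN)
Exponent = 1.77 - 0.017*51.2 = 0.8996
delay = 10^0.8996 = 7.94 ms


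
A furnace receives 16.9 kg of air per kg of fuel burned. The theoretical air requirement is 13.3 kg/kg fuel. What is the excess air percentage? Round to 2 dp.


Excess air = actual - stoichiometric = 16.9 - 13.3 = 3.60 kg/kg fuel
Excess air % = (excess / stoich) * 100 = (3.60 / 13.3) * 100 = 27.07%


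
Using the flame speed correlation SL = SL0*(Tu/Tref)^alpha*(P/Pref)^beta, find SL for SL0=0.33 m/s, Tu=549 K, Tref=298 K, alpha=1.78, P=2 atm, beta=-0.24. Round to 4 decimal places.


SL = SL0 * (Tu/Tref)^alpha * (P/Pref)^beta
T ratio = 549/298 = 1.84228188
(T ratio)^alpha = 1.84228188^1.78 = 2.967111
(P/Pref)^beta = 2^(-0.24) = 0.846745
SL = 0.33 * 2.967111 * 0.846745 = 0.8291 m/s


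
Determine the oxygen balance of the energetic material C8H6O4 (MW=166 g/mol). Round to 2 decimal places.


OB = -1600 * (2C + H/2 - O) / MW
Inner = 2*8 + 6/2 - 4 = 15.00
OB = -1600 * 15.00 / 166 = -144.58%


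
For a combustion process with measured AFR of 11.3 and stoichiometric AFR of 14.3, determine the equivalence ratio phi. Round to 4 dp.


phi = AFR_stoich / AFR_actual
phi = 14.3 / 11.3 = 1.2655


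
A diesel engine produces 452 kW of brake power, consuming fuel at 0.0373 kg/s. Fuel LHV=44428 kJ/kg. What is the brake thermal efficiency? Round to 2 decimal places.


eta_BTE = (BP / (mf * LHV)) * 100
Denominator = 0.0373 * 44428 = 1657.1644 kW
eta_BTE = (452 / 1657.1644) * 100 = 27.28%


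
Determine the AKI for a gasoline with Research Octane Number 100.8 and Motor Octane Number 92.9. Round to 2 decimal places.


AKI = (RON + MON) / 2
AKI = (100.8 + 92.9) / 2
AKI = 193.7 / 2 = 96.85


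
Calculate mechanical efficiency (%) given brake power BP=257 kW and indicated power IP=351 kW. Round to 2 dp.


eta_mech = (BP / IP) * 100
Ratio = 257 / 351 = 0.7322
eta_mech = 0.7322 * 100 = 73.22%


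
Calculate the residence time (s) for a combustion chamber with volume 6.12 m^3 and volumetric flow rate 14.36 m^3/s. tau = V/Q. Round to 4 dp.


tau = V / Q_flow
tau = 6.12 / 14.36 = 0.4262 s


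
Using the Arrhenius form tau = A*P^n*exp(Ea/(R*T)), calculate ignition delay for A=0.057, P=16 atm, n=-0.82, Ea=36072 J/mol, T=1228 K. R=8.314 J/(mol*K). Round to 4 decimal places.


tau = A * P^n * exp(Ea/(R*T))
P^n = 16^(-0.82) = 0.10294888
Ea/(R*T) = 36072/(8.314*1228) = 3.533148
exp(Ea/(R*T)) = 34.231561
tau = 0.057 * 0.10294888 * 34.231561 = 0.2009 ms


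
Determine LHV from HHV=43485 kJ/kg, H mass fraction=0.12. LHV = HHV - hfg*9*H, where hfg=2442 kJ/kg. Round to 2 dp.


LHV = HHV - hfg * 9 * H
Water correction = 2442 * 9 * 0.12 = 2637.360 kJ/kg
LHV = 43485 - 2637.360 = 40847.64 kJ/kg


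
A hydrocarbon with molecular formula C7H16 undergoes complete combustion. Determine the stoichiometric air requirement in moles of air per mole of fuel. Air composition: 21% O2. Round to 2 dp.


Balanced combustion: C7H16 + 11 O2 -> 7 CO2 + 8 H2O
O2 needed = C + H/4 = 7 + 16/4 = 11.00 moles
Air moles = O2 / 0.21 = 11.00 / 0.21 = 52.38 moles air


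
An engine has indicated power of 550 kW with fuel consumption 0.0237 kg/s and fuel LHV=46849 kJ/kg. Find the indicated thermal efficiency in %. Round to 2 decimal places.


eta_ith = (IP / (mf * LHV)) * 100
Denominator = 0.0237 * 46849 = 1110.3213 kW
eta_ith = (550 / 1110.3213) * 100 = 49.54%


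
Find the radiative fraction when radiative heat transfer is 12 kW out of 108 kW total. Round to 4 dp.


f_rad = Q_rad / Q_total
f_rad = 12 / 108 = 0.1111


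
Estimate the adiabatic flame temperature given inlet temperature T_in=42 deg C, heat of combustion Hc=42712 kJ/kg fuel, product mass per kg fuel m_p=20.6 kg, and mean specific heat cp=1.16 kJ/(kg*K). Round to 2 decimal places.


T_ad = T_in + Hc / (m_p * cp)
Denominator = 20.6 * 1.16 = 23.8960
Temperature rise = 42712 / 23.8960 = 1787.41 K
T_ad = 42 + 1787.41 = 1829.41 deg C


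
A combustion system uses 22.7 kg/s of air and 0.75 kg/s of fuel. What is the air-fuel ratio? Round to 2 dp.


AFR = m_air / m_fuel
AFR = 22.7 / 0.75 = 30.27


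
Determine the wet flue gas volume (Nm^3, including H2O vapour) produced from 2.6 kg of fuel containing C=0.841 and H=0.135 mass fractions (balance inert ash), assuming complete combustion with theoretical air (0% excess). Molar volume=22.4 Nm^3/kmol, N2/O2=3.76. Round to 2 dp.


Per kg fuel: CO2 = (C/12 kmol)*22.4 = (0.841/12)*22.4 = 1.56987 Nm^3
Per kg fuel: H2O = (H/2 kmol)*22.4 = (0.135/2)*22.4 = 1.51200 Nm^3
O2 needed per kg fuel = C/12 + H/4 = 0.841/12 + 0.135/4 = 0.10383333 kmol
Per kg fuel: N2 = O2*3.76*22.4 = 0.10383333*3.76*22.4 = 8.74526 Nm^3
Total per kg = 1.56987 + 1.51200 + 8.74526 = 11.82713 Nm^3
Total = 11.82713 * 2.6 = 30.75 Nm^3


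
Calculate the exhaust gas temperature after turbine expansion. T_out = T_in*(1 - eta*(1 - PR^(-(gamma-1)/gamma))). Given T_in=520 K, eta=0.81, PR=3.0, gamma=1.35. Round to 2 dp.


T_out = T_in * (1 - eta * (1 - PR^(-(gamma-1)/gamma)))
Exponent = -(1.35-1)/1.35 = -0.25925926
PR^exp = 3.0^(-0.25925926) = 0.75214556
Factor = 1 - 0.81*(1 - 0.75214556) = 0.79923790
T_out = 520 * 0.79923790 = 415.60 K


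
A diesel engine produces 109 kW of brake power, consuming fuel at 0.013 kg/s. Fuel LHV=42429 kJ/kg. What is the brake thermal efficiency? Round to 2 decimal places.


eta_BTE = (BP / (mf * LHV)) * 100
Denominator = 0.013 * 42429 = 551.5770 kW
eta_BTE = (109 / 551.5770) * 100 = 19.76%


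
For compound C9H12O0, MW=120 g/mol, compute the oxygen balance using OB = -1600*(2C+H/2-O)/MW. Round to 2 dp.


OB = -1600 * (2C + H/2 - O) / MW
Inner = 2*9 + 12/2 - 0 = 24.00
OB = -1600 * 24.00 / 120 = -320.00%


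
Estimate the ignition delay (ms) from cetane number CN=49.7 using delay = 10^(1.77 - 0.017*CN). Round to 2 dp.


delay = 10^(1.77 - 0.017*CN)
Exponent = 1.77 - 0.017*49.7 = 0.9251
delay = 10^0.9251 = 8.42 ms


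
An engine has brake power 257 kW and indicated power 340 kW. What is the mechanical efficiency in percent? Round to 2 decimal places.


eta_mech = (BP / IP) * 100
Ratio = 257 / 340 = 0.7559
eta_mech = 0.7559 * 100 = 75.59%


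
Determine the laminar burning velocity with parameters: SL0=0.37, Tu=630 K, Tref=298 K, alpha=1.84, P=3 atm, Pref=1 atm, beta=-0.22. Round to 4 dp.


SL = SL0 * (Tu/Tref)^alpha * (P/Pref)^beta
T ratio = 630/298 = 2.11409396
(T ratio)^alpha = 2.11409396^1.84 = 3.964868
(P/Pref)^beta = 3^(-0.22) = 0.785296
SL = 0.37 * 3.964868 * 0.785296 = 1.1520 m/s


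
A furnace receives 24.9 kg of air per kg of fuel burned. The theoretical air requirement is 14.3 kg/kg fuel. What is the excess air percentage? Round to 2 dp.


Excess air = actual - stoichiometric = 24.9 - 14.3 = 10.60 kg/kg fuel
Excess air % = (excess / stoich) * 100 = (10.60 / 14.3) * 100 = 74.13%


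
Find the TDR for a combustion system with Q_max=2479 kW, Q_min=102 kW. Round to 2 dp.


TDR = Q_max / Q_min
TDR = 2479 / 102 = 24.30


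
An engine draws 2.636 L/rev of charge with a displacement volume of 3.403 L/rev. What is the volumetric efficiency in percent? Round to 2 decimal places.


eta_v = (V_actual / V_disp) * 100
Ratio = 2.636 / 3.403 = 0.7746
eta_v = 0.7746 * 100 = 77.46%


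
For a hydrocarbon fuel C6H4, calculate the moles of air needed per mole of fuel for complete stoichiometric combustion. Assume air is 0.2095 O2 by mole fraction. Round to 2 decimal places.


Balanced combustion: C6H4 + 7 O2 -> 6 CO2 + 2 H2O
O2 needed = C + H/4 = 6 + 4/4 = 7.00 moles
Air moles = O2 / 0.2095 = 7.00 / 0.2095 = 33.41 moles air


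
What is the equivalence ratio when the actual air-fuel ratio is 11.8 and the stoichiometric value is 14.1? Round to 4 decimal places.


phi = AFR_stoich / AFR_actual
phi = 14.1 / 11.8 = 1.1949


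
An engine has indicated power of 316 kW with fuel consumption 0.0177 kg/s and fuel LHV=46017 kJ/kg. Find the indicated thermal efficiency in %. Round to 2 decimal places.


eta_ith = (IP / (mf * LHV)) * 100
Denominator = 0.0177 * 46017 = 814.5009 kW
eta_ith = (316 / 814.5009) * 100 = 38.80%


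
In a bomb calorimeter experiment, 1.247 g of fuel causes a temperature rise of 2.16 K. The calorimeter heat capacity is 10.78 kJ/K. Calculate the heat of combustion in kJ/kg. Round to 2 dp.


Hc = C_cal * delta_T / m_fuel
Q_released = 10.78 * 2.16 = 23.2848 kJ
m_fuel = 1.247 g = 1.247/1000 kg = 0.001247 kg
Hc = 23.2848 / 0.001247 = 18672.65 kJ/kg


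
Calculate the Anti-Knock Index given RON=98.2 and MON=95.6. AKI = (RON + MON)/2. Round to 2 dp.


AKI = (RON + MON) / 2
AKI = (98.2 + 95.6) / 2
AKI = 193.8 / 2 = 96.90


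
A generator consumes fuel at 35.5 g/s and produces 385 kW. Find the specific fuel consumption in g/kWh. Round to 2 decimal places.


SFC = (mf / BP) * 3600
Rate = 35.5 / 385 = 0.092208 g/(s*kW)
SFC = 0.092208 * 3600 = 331.95 g/kWh


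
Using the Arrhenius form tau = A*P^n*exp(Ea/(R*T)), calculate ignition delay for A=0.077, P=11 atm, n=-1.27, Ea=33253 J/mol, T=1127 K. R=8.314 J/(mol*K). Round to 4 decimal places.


tau = A * P^n * exp(Ea/(R*T))
P^n = 11^(-1.27) = 0.04758075
Ea/(R*T) = 33253/(8.314*1127) = 3.548926
exp(Ea/(R*T)) = 34.775935
tau = 0.077 * 0.04758075 * 34.775935 = 0.1274 ms


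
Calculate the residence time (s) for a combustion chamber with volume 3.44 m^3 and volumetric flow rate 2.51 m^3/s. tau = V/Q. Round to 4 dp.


tau = V / Q_flow
tau = 3.44 / 2.51 = 1.3705 s


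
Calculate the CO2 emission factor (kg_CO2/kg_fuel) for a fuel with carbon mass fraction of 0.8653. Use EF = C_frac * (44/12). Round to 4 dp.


EF = C_frac * (M_CO2 / M_C)
EF = 0.8653 * (44/12)
EF = 0.8653 * 3.666667 = 3.1728 kg_CO2/kg_fuel


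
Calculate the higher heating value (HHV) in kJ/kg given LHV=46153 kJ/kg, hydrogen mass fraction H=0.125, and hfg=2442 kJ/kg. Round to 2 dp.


HHV = LHV + hfg * 9 * H
Water addition = 2442 * 9 * 0.125 = 2747.250 kJ/kg
HHV = 46153 + 2747.250 = 48900.25 kJ/kg


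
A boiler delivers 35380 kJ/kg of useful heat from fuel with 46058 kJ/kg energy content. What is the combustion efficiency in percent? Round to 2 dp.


Efficiency = (Q_useful / Q_fuel) * 100
Efficiency = (35380 / 46058) * 100
Efficiency = 0.7682 * 100 = 76.82%


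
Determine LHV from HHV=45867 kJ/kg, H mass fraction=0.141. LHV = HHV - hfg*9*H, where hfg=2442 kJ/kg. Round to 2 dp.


LHV = HHV - hfg * 9 * H
Water correction = 2442 * 9 * 0.141 = 3098.898 kJ/kg
LHV = 45867 - 3098.898 = 42768.10 kJ/kg


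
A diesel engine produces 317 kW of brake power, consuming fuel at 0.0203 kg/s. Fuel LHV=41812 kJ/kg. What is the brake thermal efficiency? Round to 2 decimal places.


eta_BTE = (BP / (mf * LHV)) * 100
Denominator = 0.0203 * 41812 = 848.7836 kW
eta_BTE = (317 / 848.7836) * 100 = 37.35%


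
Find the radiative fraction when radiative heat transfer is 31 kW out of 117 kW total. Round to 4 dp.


f_rad = Q_rad / Q_total
f_rad = 31 / 117 = 0.2650


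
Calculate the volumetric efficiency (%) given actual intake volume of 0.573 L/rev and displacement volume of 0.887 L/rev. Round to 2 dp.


eta_v = (V_actual / V_disp) * 100
Ratio = 0.573 / 0.887 = 0.6460
eta_v = 0.6460 * 100 = 64.60%


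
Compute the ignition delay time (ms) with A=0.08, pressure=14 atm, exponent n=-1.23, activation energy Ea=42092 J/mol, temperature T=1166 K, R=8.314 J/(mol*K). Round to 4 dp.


tau = A * P^n * exp(Ea/(R*T))
P^n = 14^(-1.23) = 0.03892804
Ea/(R*T) = 42092/(8.314*1166) = 4.342012
exp(Ea/(R*T)) = 76.862009
tau = 0.08 * 0.03892804 * 76.862009 = 0.2394 ms


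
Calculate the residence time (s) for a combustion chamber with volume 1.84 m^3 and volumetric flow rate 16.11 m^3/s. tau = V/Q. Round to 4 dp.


tau = V / Q_flow
tau = 1.84 / 16.11 = 0.1142 s


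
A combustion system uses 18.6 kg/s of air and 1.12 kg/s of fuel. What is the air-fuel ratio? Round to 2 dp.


AFR = m_air / m_fuel
AFR = 18.6 / 1.12 = 16.61


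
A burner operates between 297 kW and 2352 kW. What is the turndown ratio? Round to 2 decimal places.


TDR = Q_max / Q_min
TDR = 2352 / 297 = 7.92


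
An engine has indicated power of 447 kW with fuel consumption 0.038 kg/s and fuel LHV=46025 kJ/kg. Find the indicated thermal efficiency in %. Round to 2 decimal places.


eta_ith = (IP / (mf * LHV)) * 100
Denominator = 0.038 * 46025 = 1748.9500 kW
eta_ith = (447 / 1748.9500) * 100 = 25.56%


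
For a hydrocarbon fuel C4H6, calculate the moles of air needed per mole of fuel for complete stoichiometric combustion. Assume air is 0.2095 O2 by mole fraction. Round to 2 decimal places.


Balanced combustion: C4H6 + 5.5 O2 -> 4 CO2 + 3 H2O
O2 needed = C + H/4 = 4 + 6/4 = 5.50 moles
Air moles = O2 / 0.2095 = 5.50 / 0.2095 = 26.25 moles air


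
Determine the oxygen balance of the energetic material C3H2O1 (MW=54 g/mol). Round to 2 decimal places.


OB = -1600 * (2C + H/2 - O) / MW
Inner = 2*3 + 2/2 - 1 = 6.00
OB = -1600 * 6.00 / 54 = -177.78%


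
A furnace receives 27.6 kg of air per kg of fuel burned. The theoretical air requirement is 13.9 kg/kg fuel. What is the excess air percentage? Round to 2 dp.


Excess air = actual - stoichiometric = 27.6 - 13.9 = 13.70 kg/kg fuel
Excess air % = (excess / stoich) * 100 = (13.70 / 13.9) * 100 = 98.56%


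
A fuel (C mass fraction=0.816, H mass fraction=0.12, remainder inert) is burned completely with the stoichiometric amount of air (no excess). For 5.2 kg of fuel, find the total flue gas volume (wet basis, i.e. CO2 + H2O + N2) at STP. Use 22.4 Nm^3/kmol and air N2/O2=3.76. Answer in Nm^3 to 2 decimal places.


Per kg fuel: CO2 = (C/12 kmol)*22.4 = (0.816/12)*22.4 = 1.52320 Nm^3
Per kg fuel: H2O = (H/2 kmol)*22.4 = (0.12/2)*22.4 = 1.34400 Nm^3
O2 needed per kg fuel = C/12 + H/4 = 0.816/12 + 0.12/4 = 0.09800000 kmol
Per kg fuel: N2 = O2*3.76*22.4 = 0.09800000*3.76*22.4 = 8.25395 Nm^3
Total per kg = 1.52320 + 1.34400 + 8.25395 = 11.12115 Nm^3
Total = 11.12115 * 5.2 = 57.83 Nm^3


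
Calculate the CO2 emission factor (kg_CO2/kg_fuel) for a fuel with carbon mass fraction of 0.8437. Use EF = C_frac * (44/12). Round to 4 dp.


EF = C_frac * (M_CO2 / M_C)
EF = 0.8437 * (44/12)
EF = 0.8437 * 3.666667 = 3.0936 kg_CO2/kg_fuel


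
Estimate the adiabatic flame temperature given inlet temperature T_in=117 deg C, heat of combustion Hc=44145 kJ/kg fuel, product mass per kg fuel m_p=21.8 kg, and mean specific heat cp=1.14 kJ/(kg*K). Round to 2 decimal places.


T_ad = T_in + Hc / (m_p * cp)
Denominator = 21.8 * 1.14 = 24.8520
Temperature rise = 44145 / 24.8520 = 1776.32 K
T_ad = 117 + 1776.32 = 1893.32 deg C


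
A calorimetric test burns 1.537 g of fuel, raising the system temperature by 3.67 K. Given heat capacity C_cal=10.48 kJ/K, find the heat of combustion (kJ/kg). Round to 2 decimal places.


Hc = C_cal * delta_T / m_fuel
Q_released = 10.48 * 3.67 = 38.4616 kJ
m_fuel = 1.537 g = 1.537/1000 kg = 0.001537 kg
Hc = 38.4616 / 0.001537 = 25023.81 kJ/kg


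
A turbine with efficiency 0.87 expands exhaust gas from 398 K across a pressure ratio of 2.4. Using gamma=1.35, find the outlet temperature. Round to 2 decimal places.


T_out = T_in * (1 - eta * (1 - PR^(-(gamma-1)/gamma)))
Exponent = -(1.35-1)/1.35 = -0.25925926
PR^exp = 2.4^(-0.25925926) = 0.79694200
Factor = 1 - 0.87*(1 - 0.79694200) = 0.82333954
T_out = 398 * 0.82333954 = 327.69 K


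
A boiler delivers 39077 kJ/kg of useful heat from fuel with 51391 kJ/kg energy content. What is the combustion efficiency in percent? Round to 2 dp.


Efficiency = (Q_useful / Q_fuel) * 100
Efficiency = (39077 / 51391) * 100
Efficiency = 0.7604 * 100 = 76.04%


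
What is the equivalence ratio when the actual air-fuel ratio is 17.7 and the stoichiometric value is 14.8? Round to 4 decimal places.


phi = AFR_stoich / AFR_actual
phi = 14.8 / 17.7 = 0.8362


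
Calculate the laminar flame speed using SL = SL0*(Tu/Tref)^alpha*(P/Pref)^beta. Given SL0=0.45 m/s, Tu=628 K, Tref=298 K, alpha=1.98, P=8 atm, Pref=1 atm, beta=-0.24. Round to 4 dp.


SL = SL0 * (Tu/Tref)^alpha * (P/Pref)^beta
T ratio = 628/298 = 2.10738255
(T ratio)^alpha = 2.10738255^1.98 = 4.375341
(P/Pref)^beta = 8^(-0.24) = 0.607097
SL = 0.45 * 4.375341 * 0.607097 = 1.1953 m/s


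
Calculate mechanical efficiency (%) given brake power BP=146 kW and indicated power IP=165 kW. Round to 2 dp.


eta_mech = (BP / IP) * 100
Ratio = 146 / 165 = 0.8848
eta_mech = 0.8848 * 100 = 88.48%


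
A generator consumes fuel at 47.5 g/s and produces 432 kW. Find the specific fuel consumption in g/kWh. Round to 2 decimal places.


SFC = (mf / BP) * 3600
Rate = 47.5 / 432 = 0.109954 g/(s*kW)
SFC = 0.109954 * 3600 = 395.83 g/kWh


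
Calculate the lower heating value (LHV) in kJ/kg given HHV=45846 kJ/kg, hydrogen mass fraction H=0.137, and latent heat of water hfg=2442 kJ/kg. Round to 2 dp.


LHV = HHV - hfg * 9 * H
Water correction = 2442 * 9 * 0.137 = 3010.986 kJ/kg
LHV = 45846 - 3010.986 = 42835.01 kJ/kg


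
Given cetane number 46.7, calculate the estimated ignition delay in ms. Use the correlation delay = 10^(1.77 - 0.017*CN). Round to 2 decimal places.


delay = 10^(1.77 - 0.017*CN)
Exponent = 1.77 - 0.017*46.7 = 0.9761
delay = 10^0.9761 = 9.46 ms


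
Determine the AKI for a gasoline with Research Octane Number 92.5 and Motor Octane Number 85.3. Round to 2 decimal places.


AKI = (RON + MON) / 2
AKI = (92.5 + 85.3) / 2
AKI = 177.8 / 2 = 88.90


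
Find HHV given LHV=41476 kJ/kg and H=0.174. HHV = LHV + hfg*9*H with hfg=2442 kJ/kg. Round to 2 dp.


HHV = LHV + hfg * 9 * H
Water addition = 2442 * 9 * 0.174 = 3824.172 kJ/kg
HHV = 41476 + 3824.172 = 45300.17 kJ/kg


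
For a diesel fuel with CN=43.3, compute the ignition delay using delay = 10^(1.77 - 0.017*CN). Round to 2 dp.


delay = 10^(1.77 - 0.017*CN)
Exponent = 1.77 - 0.017*43.3 = 1.0339
delay = 10^1.0339 = 10.81 ms


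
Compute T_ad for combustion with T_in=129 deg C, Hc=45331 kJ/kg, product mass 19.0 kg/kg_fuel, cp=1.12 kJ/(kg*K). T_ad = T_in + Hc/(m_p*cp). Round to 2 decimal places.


T_ad = T_in + Hc / (m_p * cp)
Denominator = 19.0 * 1.12 = 21.2800
Temperature rise = 45331 / 21.2800 = 2130.22 K
T_ad = 129 + 2130.22 = 2259.22 deg C


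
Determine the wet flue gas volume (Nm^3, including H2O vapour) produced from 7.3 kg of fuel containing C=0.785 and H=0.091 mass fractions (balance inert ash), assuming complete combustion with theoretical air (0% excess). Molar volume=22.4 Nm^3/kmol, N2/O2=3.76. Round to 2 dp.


Per kg fuel: CO2 = (C/12 kmol)*22.4 = (0.785/12)*22.4 = 1.46533 Nm^3
Per kg fuel: H2O = (H/2 kmol)*22.4 = (0.091/2)*22.4 = 1.01920 Nm^3
O2 needed per kg fuel = C/12 + H/4 = 0.785/12 + 0.091/4 = 0.08816667 kmol
Per kg fuel: N2 = O2*3.76*22.4 = 0.08816667*3.76*22.4 = 7.42575 Nm^3
Total per kg = 1.46533 + 1.01920 + 7.42575 = 9.91028 Nm^3
Total = 9.91028 * 7.3 = 72.35 Nm^3


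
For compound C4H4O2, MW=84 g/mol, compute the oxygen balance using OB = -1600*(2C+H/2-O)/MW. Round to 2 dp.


OB = -1600 * (2C + H/2 - O) / MW
Inner = 2*4 + 4/2 - 2 = 8.00
OB = -1600 * 8.00 / 84 = -152.38%


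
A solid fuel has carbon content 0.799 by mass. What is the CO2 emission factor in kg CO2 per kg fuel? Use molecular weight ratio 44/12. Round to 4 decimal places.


EF = C_frac * (M_CO2 / M_C)
EF = 0.799 * (44/12)
EF = 0.799 * 3.666667 = 2.9297 kg_CO2/kg_fuel


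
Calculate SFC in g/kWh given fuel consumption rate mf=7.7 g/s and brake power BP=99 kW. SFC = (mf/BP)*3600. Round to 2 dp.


SFC = (mf / BP) * 3600
Rate = 7.7 / 99 = 0.077778 g/(s*kW)
SFC = 0.077778 * 3600 = 280.00 g/kWh


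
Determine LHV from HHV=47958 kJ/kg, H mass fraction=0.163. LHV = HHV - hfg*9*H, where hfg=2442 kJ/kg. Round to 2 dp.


LHV = HHV - hfg * 9 * H
Water correction = 2442 * 9 * 0.163 = 3582.414 kJ/kg
LHV = 47958 - 3582.414 = 44375.59 kJ/kg


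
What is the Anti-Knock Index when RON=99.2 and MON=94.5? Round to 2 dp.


AKI = (RON + MON) / 2
AKI = (99.2 + 94.5) / 2
AKI = 193.7 / 2 = 96.85


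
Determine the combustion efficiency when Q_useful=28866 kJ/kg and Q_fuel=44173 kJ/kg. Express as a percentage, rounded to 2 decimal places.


Efficiency = (Q_useful / Q_fuel) * 100
Efficiency = (28866 / 44173) * 100
Efficiency = 0.6535 * 100 = 65.35%


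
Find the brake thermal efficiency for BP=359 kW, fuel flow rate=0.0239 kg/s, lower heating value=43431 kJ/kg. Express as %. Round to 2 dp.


eta_BTE = (BP / (mf * LHV)) * 100
Denominator = 0.0239 * 43431 = 1038.0009 kW
eta_BTE = (359 / 1038.0009) * 100 = 34.59%


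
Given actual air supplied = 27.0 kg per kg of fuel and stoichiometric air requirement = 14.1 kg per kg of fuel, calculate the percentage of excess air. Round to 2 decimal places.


Excess air = actual - stoichiometric = 27.0 - 14.1 = 12.90 kg/kg fuel
Excess air % = (excess / stoich) * 100 = (12.90 / 14.1) * 100 = 91.49%


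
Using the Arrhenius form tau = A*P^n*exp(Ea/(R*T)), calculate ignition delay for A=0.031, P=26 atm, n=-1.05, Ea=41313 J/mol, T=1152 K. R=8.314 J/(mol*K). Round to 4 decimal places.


tau = A * P^n * exp(Ea/(R*T))
P^n = 26^(-1.05) = 0.03267969
Ea/(R*T) = 41313/(8.314*1152) = 4.313445
exp(Ea/(R*T)) = 74.697356
tau = 0.031 * 0.03267969 * 74.697356 = 0.0757 ms


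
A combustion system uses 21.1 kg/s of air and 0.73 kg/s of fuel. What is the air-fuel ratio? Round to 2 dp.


AFR = m_air / m_fuel
AFR = 21.1 / 0.73 = 28.90


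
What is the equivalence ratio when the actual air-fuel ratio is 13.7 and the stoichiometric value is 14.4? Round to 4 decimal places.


phi = AFR_stoich / AFR_actual
phi = 14.4 / 13.7 = 1.0511


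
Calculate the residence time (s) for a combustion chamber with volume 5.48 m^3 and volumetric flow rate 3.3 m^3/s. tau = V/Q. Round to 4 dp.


tau = V / Q_flow
tau = 5.48 / 3.3 = 1.6606 s


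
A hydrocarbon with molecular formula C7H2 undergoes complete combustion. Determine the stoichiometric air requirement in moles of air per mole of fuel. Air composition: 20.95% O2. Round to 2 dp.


Balanced combustion: C7H2 + 7.5 O2 -> 7 CO2 + 1 H2O
O2 needed = C + H/4 = 7 + 2/4 = 7.50 moles
Air moles = O2 / 0.2095 = 7.50 / 0.2095 = 35.80 moles air


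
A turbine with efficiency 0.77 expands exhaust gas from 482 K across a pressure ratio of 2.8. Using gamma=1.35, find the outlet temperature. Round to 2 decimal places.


T_out = T_in * (1 - eta * (1 - PR^(-(gamma-1)/gamma)))
Exponent = -(1.35-1)/1.35 = -0.25925926
PR^exp = 2.8^(-0.25925926) = 0.76572026
Factor = 1 - 0.77*(1 - 0.76572026) = 0.81960460
T_out = 482 * 0.81960460 = 395.05 K


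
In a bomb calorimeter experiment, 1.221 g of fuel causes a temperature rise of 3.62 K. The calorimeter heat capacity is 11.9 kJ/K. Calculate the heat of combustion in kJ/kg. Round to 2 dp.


Hc = C_cal * delta_T / m_fuel
Q_released = 11.9 * 3.62 = 43.0780 kJ
m_fuel = 1.221 g = 1.221/1000 kg = 0.001221 kg
Hc = 43.0780 / 0.001221 = 35280.92 kJ/kg


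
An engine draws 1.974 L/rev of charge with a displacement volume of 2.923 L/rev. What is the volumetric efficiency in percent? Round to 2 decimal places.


eta_v = (V_actual / V_disp) * 100
Ratio = 1.974 / 2.923 = 0.6753
eta_v = 0.6753 * 100 = 67.53%


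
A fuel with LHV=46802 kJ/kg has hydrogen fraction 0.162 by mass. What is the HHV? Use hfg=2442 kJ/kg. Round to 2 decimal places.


HHV = LHV + hfg * 9 * H
Water addition = 2442 * 9 * 0.162 = 3560.436 kJ/kg
HHV = 46802 + 3560.436 = 50362.44 kJ/kg


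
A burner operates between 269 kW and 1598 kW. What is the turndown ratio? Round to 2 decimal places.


TDR = Q_max / Q_min
TDR = 1598 / 269 = 5.94


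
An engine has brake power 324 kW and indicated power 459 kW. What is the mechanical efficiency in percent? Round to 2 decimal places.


eta_mech = (BP / IP) * 100
Ratio = 324 / 459 = 0.7059
eta_mech = 0.7059 * 100 = 70.59%


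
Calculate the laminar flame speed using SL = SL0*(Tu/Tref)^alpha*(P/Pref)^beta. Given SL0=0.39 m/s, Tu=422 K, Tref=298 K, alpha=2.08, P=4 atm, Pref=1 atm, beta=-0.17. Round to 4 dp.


SL = SL0 * (Tu/Tref)^alpha * (P/Pref)^beta
T ratio = 422/298 = 1.41610738
(T ratio)^alpha = 1.41610738^2.08 = 2.061959
(P/Pref)^beta = 4^(-0.17) = 0.790041
SL = 0.39 * 2.061959 * 0.790041 = 0.6353 m/s


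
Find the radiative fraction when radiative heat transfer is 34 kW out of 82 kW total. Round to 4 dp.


f_rad = Q_rad / Q_total
f_rad = 34 / 82 = 0.4146


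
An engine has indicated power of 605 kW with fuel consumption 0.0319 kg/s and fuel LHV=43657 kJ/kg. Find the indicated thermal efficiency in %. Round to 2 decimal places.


eta_ith = (IP / (mf * LHV)) * 100
Denominator = 0.0319 * 43657 = 1392.6583 kW
eta_ith = (605 / 1392.6583) * 100 = 43.44%


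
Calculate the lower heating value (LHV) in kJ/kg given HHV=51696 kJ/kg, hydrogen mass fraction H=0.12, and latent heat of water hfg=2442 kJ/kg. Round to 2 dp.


LHV = HHV - hfg * 9 * H
Water correction = 2442 * 9 * 0.12 = 2637.360 kJ/kg
LHV = 51696 - 2637.360 = 49058.64 kJ/kg


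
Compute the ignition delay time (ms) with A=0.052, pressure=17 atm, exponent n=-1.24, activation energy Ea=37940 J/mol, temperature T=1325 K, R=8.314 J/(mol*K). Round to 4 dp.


tau = A * P^n * exp(Ea/(R*T))
P^n = 17^(-1.24) = 0.02980186
Ea/(R*T) = 37940/(8.314*1325) = 3.444066
exp(Ea/(R*T)) = 31.314013
tau = 0.052 * 0.02980186 * 31.314013 = 0.0485 ms


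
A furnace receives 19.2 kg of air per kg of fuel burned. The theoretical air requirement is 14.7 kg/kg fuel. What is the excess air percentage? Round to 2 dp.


Excess air = actual - stoichiometric = 19.2 - 14.7 = 4.50 kg/kg fuel
Excess air % = (excess / stoich) * 100 = (4.50 / 14.7) * 100 = 30.61%


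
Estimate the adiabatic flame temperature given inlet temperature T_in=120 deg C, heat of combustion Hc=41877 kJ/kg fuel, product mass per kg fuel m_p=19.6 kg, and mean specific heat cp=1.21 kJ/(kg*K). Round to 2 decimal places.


T_ad = T_in + Hc / (m_p * cp)
Denominator = 19.6 * 1.21 = 23.7160
Temperature rise = 41877 / 23.7160 = 1765.77 K
T_ad = 120 + 1765.77 = 1885.77 deg C


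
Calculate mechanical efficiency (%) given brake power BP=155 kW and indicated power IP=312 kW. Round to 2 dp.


eta_mech = (BP / IP) * 100
Ratio = 155 / 312 = 0.4968
eta_mech = 0.4968 * 100 = 49.68%


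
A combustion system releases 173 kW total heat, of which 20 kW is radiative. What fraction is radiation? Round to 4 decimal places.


f_rad = Q_rad / Q_total
f_rad = 20 / 173 = 0.1156


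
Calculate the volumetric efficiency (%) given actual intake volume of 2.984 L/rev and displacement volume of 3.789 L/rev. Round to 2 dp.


eta_v = (V_actual / V_disp) * 100
Ratio = 2.984 / 3.789 = 0.7875
eta_v = 0.7875 * 100 = 78.75%


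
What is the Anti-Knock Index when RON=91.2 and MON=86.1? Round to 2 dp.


AKI = (RON + MON) / 2
AKI = (91.2 + 86.1) / 2
AKI = 177.3 / 2 = 88.65


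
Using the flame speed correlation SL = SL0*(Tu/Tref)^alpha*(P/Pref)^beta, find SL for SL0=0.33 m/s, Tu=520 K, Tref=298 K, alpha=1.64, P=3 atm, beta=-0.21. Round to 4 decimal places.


SL = SL0 * (Tu/Tref)^alpha * (P/Pref)^beta
T ratio = 520/298 = 1.74496644
(T ratio)^alpha = 1.74496644^1.64 = 2.491901
(P/Pref)^beta = 3^(-0.21) = 0.793971
SL = 0.33 * 2.491901 * 0.793971 = 0.6529 m/s


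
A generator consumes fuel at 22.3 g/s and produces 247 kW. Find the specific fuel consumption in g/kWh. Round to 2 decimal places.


SFC = (mf / BP) * 3600
Rate = 22.3 / 247 = 0.090283 g/(s*kW)
SFC = 0.090283 * 3600 = 325.02 g/kWh


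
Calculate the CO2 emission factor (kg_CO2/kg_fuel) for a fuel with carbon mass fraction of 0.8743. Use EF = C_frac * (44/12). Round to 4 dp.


EF = C_frac * (M_CO2 / M_C)
EF = 0.8743 * (44/12)
EF = 0.8743 * 3.666667 = 3.2058 kg_CO2/kg_fuel
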